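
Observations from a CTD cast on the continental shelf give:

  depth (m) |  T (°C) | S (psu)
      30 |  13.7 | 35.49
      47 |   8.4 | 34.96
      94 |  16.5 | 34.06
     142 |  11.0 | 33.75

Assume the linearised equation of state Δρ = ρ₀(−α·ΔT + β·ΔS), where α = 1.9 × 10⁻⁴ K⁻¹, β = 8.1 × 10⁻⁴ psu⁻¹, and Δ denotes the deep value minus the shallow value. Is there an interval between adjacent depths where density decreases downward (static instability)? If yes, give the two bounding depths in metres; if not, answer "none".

Evaluate Δρ/ρ₀ = −αΔT + βΔS across each adjacent pair:
  30–47 m: −αΔT+βΔS = −(1.9 × 10⁻⁴)(-5.3)+(8.1 × 10⁻⁴)(-0.53) = 5.8 × 10⁻⁴ → stable
  47–94 m: −αΔT+βΔS = −(1.9 × 10⁻⁴)(+8.1)+(8.1 × 10⁻⁴)(-0.90) = -2.3 × 10⁻³ → UNSTABLE
  94–142 m: −αΔT+βΔS = −(1.9 × 10⁻⁴)(-5.5)+(8.1 × 10⁻⁴)(-0.31) = 7.9 × 10⁻⁴ → stable
The 47–94 m interval has Δρ < 0: lighter water underlies denser water.

47–94 m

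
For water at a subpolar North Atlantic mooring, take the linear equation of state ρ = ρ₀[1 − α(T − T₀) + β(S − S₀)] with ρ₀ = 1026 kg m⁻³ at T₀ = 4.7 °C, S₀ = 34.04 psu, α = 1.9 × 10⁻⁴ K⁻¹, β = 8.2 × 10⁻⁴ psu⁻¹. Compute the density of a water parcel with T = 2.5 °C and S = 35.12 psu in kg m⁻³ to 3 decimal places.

1027.337 kg m⁻³

T − T₀ = -2.2 K, S − S₀ = +1.08 psu.
Bracket = 1 − α·(-2.2) + β·(+1.08) = 1 + (1.3036 × 10⁻³) = 1.0013036.
ρ = 1026 × 1.0013036 = 1027.337 kg m⁻³.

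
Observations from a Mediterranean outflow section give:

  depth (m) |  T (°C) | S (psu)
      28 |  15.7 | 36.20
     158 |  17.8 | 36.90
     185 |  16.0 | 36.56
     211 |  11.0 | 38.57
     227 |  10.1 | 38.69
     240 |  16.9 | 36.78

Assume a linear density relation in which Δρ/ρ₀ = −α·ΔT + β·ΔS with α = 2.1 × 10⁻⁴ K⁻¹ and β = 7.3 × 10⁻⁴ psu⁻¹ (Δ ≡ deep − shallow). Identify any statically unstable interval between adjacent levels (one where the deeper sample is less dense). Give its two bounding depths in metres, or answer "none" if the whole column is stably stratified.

Evaluate Δρ/ρ₀ = −αΔT + βΔS across each adjacent pair:
  28–158 m: −αΔT+βΔS = −(2.1 × 10⁻⁴)(+2.1)+(7.3 × 10⁻⁴)(+0.70) = 7.0 × 10⁻⁵ → stable
  158–185 m: −αΔT+βΔS = −(2.1 × 10⁻⁴)(-1.8)+(7.3 × 10⁻⁴)(-0.34) = 1.3 × 10⁻⁴ → stable
  185–211 m: −αΔT+βΔS = −(2.1 × 10⁻⁴)(-5.0)+(7.3 × 10⁻⁴)(+2.01) = 2.5 × 10⁻³ → stable
  211–227 m: −αΔT+βΔS = −(2.1 × 10⁻⁴)(-0.9)+(7.3 × 10⁻⁴)(+0.12) = 2.8 × 10⁻⁴ → stable
  227–240 m: −αΔT+βΔS = −(2.1 × 10⁻⁴)(+6.8)+(7.3 × 10⁻⁴)(-1.91) = -2.8 × 10⁻³ → UNSTABLE
The 227–240 m interval has Δρ < 0: lighter water underlies denser water.

227–240 m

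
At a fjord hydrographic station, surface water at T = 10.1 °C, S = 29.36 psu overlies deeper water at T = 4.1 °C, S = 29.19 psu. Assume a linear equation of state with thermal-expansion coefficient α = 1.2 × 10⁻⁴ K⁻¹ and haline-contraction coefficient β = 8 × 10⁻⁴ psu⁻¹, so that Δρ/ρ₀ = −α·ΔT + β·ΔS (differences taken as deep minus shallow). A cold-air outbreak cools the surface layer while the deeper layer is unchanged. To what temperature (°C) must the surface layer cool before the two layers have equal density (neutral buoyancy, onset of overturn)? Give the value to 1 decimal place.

Neutral buoyancy requires Δρ = 0, i.e. −α(T_deep − T_surf′) + β(S_deep − S_surf) = 0.
T_surf′ = T_deep − (β/α)·ΔS = 4.1 − (8 × 10⁻⁴/1.2 × 10⁻⁴)·(-0.17) = 5.233 °C.
Cooling required: 10.1 − (5.233) = 4.867 °C.

5.2 °C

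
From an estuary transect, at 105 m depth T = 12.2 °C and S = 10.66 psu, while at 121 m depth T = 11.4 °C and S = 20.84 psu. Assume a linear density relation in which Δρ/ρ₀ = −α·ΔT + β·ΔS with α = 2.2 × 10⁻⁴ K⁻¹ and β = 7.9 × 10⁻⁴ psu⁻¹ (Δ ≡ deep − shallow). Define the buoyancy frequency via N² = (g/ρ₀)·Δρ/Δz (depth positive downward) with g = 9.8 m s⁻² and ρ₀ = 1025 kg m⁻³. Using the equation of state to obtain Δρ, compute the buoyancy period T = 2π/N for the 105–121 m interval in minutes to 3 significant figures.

ΔT = -0.8 K, ΔS = +10.18 psu (deep − shallow).
Δρ/ρ₀ = −αΔT + βΔS = 1.76 × 10⁻⁴ + 8.0422 × 10⁻³ = 8.2182 × 10⁻³, so Δρ ≈ 8.424 kg m⁻³.
N² = (g/ρ₀)·Δρ/Δz = g·(Δρ/ρ₀)/Δz = 9.8 × 8.2182 × 10⁻³ / 16 = 5.0336 × 10⁻³ s⁻².
N = √(5.0336 × 10⁻³) = 0.070948 rad s⁻¹ → T = 2π/N = 88.560 s = 1.4760 min ≈ 1.48 min.

1.48 min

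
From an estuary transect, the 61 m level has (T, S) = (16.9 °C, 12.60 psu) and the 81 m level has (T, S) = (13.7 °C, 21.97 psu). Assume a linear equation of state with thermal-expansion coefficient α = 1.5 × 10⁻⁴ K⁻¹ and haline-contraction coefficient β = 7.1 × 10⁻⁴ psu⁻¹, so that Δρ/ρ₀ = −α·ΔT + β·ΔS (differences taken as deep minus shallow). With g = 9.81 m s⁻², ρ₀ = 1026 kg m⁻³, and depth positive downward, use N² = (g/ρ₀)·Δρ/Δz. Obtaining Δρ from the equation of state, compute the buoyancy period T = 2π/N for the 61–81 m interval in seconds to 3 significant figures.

ΔT = -3.2 K, ΔS = +9.37 psu (deep − shallow).
Δρ/ρ₀ = −αΔT + βΔS = 4.80 × 10⁻⁴ + 6.6527 × 10⁻³ = 7.1327 × 10⁻³, so Δρ ≈ 7.318 kg m⁻³.
N² = (g/ρ₀)·Δρ/Δz = g·(Δρ/ρ₀)/Δz = 9.81 × 7.1327 × 10⁻³ / 20 = 3.4986 × 10⁻³ s⁻².
N = √(3.4986 × 10⁻³) = 0.059149 rad s⁻¹ → T = 2π/N = 106.23 s ≈ 106 s.

106 s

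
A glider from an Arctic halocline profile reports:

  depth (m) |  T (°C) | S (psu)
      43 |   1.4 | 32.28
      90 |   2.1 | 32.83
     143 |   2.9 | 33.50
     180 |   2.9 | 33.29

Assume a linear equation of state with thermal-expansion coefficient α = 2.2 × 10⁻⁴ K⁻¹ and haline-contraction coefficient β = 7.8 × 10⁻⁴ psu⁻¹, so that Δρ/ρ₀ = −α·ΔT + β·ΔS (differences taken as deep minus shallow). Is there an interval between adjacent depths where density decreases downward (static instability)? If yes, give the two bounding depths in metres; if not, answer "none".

143–180 m

Evaluate Δρ/ρ₀ = −αΔT + βΔS across each adjacent pair:
  43–90 m: −αΔT+βΔS = −(2.2 × 10⁻⁴)(+0.7)+(7.8 × 10⁻⁴)(+0.55) = 2.8 × 10⁻⁴ → stable
  90–143 m: −αΔT+βΔS = −(2.2 × 10⁻⁴)(+0.8)+(7.8 × 10⁻⁴)(+0.67) = 3.5 × 10⁻⁴ → stable
  143–180 m: −αΔT+βΔS = −(2.2 × 10⁻⁴)(+0.0)+(7.8 × 10⁻⁴)(-0.21) = -1.6 × 10⁻⁴ → UNSTABLE
The 143–180 m interval has Δρ < 0: lighter water underlies denser water.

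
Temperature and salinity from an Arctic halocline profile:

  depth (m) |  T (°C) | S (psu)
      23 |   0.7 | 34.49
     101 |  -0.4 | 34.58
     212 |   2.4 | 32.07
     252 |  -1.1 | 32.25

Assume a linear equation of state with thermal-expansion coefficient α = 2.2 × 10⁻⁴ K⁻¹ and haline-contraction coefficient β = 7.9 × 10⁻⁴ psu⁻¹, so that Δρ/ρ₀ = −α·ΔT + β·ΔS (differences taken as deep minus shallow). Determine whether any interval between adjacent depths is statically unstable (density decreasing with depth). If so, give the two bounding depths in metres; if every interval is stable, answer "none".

101–212 m

Evaluate Δρ/ρ₀ = −αΔT + βΔS across each adjacent pair:
  23–101 m: −αΔT+βΔS = −(2.2 × 10⁻⁴)(-1.1)+(7.9 × 10⁻⁴)(+0.09) = 3.1 × 10⁻⁴ → stable
  101–212 m: −αΔT+βΔS = −(2.2 × 10⁻⁴)(+2.8)+(7.9 × 10⁻⁴)(-2.51) = -2.6 × 10⁻³ → UNSTABLE
  212–252 m: −αΔT+βΔS = −(2.2 × 10⁻⁴)(-3.5)+(7.9 × 10⁻⁴)(+0.18) = 9.1 × 10⁻⁴ → stable
The 101–212 m interval has Δρ < 0: lighter water underlies denser water.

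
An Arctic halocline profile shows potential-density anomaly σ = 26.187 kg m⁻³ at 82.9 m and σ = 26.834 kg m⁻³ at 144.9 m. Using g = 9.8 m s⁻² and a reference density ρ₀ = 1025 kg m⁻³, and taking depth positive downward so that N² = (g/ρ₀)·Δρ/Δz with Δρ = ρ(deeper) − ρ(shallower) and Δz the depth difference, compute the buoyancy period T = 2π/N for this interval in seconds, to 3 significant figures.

629 s

Δρ = 1026.834 − 1026.187 = 0.647 kg m⁻³ over Δz = 144.9 − 82.9 = 62 m.
N² = (9.8/1025) × (0.647/62) = 9.9773 × 10⁻⁵ s⁻².
N = √(9.9773 × 10⁻⁵) = 9.9886 × 10⁻³ rad s⁻¹, so T = 2π/N = 629.04 s ≈ 629 s.
A positive N² confirms static stability across the interval.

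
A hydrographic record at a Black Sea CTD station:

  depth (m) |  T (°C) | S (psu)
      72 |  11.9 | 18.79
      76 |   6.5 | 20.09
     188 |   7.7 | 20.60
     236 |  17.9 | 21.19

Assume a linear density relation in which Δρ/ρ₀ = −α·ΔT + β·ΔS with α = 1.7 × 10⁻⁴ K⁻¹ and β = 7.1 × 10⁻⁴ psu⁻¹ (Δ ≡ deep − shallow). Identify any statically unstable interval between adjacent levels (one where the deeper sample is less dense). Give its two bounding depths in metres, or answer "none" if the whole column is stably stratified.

188–236 m

Evaluate Δρ/ρ₀ = −αΔT + βΔS across each adjacent pair:
  72–76 m: −αΔT+βΔS = −(1.7 × 10⁻⁴)(-5.4)+(7.1 × 10⁻⁴)(+1.30) = 1.8 × 10⁻³ → stable
  76–188 m: −αΔT+βΔS = −(1.7 × 10⁻⁴)(+1.2)+(7.1 × 10⁻⁴)(+0.51) = 1.6 × 10⁻⁴ → stable
  188–236 m: −αΔT+βΔS = −(1.7 × 10⁻⁴)(+10.2)+(7.1 × 10⁻⁴)(+0.59) = -1.3 × 10⁻³ → UNSTABLE
The 188–236 m interval has Δρ < 0: lighter water underlies denser water.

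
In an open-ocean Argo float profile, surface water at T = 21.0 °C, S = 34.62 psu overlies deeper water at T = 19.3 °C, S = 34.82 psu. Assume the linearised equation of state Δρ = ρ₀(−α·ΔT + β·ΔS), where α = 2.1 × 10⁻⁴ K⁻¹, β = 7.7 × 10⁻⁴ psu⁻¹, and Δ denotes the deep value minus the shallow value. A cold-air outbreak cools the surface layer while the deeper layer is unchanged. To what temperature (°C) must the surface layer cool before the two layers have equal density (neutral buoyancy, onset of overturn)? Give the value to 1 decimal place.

18.6 °C

Neutral buoyancy requires Δρ = 0, i.e. −α(T_deep − T_surf′) + β(S_deep − S_surf) = 0.
T_surf′ = T_deep − (β/α)·ΔS = 19.3 − (7.7 × 10⁻⁴/2.1 × 10⁻⁴)·(+0.20) = 18.567 °C.
Cooling required: 21.0 − (18.567) = 2.433 °C.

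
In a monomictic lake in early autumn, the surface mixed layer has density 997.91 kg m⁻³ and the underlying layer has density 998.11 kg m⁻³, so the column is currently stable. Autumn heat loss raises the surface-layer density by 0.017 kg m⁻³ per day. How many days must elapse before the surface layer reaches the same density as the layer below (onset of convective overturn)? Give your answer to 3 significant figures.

Density deficit of the surface layer: 998.11 − 997.91 = 0.2 kg m⁻³.
Required change = 0.2 / 0.017 = 11.8 days.

11.8 days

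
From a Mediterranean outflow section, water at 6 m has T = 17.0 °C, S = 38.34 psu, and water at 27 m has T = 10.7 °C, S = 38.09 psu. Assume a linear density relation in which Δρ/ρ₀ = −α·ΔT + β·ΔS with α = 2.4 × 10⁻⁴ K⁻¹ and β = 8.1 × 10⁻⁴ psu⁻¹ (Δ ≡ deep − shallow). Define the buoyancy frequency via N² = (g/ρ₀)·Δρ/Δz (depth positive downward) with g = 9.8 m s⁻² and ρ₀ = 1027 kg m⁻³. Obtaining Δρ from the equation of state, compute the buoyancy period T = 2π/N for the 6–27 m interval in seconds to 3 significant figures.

254 s

ΔT = -6.3 K, ΔS = -0.25 psu (deep − shallow).
Δρ/ρ₀ = −αΔT + βΔS = 1.512 × 10⁻³ − 2.025 × 10⁻⁴ = 1.3095 × 10⁻³, so Δρ ≈ 1.345 kg m⁻³.
N² = (g/ρ₀)·Δρ/Δz = g·(Δρ/ρ₀)/Δz = 9.8 × 1.3095 × 10⁻³ / 21 = 6.1110 × 10⁻⁴ s⁻².
N = √(6.1110 × 10⁻⁴) = 0.024720 rad s⁻¹ → T = 2π/N = 254.17 s ≈ 254 s.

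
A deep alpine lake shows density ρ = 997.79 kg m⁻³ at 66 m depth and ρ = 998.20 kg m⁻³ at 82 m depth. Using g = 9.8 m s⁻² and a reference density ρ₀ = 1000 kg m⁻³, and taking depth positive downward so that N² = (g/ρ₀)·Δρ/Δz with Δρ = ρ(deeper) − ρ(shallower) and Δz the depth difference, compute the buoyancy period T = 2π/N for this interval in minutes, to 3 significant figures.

Δρ = 998.20 − 997.79 = 0.41 kg m⁻³ over Δz = 82 − 66 = 16 m.
N² = (9.8/1000) × (0.41/16) = 2.5113 × 10⁻⁴ s⁻².
N = √(2.5113 × 10⁻⁴) = 0.015847 rad s⁻¹, so T = 2π/N = 396.49 s = 6.6082 min ≈ 6.61 min.

6.61 min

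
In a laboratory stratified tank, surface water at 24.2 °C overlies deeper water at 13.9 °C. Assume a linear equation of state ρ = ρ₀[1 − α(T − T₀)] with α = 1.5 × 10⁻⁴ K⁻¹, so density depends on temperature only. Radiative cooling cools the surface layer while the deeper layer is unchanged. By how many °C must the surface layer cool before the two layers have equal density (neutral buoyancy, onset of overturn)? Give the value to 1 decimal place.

10.3 °C

With temperature the only control, equal density requires T_surf′ = T_deep.
T_surf′ = 13.9 °C.
Cooling required: 24.2 − 13.9 = 10.3 °C.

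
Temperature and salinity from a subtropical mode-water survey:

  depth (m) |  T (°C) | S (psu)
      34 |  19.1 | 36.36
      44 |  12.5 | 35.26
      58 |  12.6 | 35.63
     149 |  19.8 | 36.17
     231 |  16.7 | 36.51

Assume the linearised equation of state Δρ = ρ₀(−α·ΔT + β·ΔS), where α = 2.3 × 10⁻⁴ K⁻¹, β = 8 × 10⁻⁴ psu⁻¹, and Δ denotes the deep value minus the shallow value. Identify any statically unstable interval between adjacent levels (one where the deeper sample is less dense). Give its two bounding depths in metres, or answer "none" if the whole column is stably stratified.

58–149 m

Evaluate Δρ/ρ₀ = −αΔT + βΔS across each adjacent pair:
  34–44 m: −αΔT+βΔS = −(2.3 × 10⁻⁴)(-6.6)+(8 × 10⁻⁴)(-1.10) = 6.4 × 10⁻⁴ → stable
  44–58 m: −αΔT+βΔS = −(2.3 × 10⁻⁴)(+0.1)+(8 × 10⁻⁴)(+0.37) = 2.7 × 10⁻⁴ → stable
  58–149 m: −αΔT+βΔS = −(2.3 × 10⁻⁴)(+7.2)+(8 × 10⁻⁴)(+0.54) = -1.2 × 10⁻³ → UNSTABLE
  149–231 m: −αΔT+βΔS = −(2.3 × 10⁻⁴)(-3.1)+(8 × 10⁻⁴)(+0.34) = 9.9 × 10⁻⁴ → stable
The 58–149 m interval has Δρ < 0: lighter water underlies denser water.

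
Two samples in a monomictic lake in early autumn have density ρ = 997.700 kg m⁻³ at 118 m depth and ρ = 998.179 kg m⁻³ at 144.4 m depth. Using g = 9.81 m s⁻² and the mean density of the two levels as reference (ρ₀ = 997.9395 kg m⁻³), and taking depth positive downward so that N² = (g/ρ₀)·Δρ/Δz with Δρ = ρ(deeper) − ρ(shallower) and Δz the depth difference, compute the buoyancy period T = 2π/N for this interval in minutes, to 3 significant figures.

7.84 min

Δρ = 998.179 − 997.700 = 0.479 kg m⁻³ over Δz = 144.4 − 118 = 26.4 m.
N² = (9.81/997.9395) × (0.479/26.4) = 1.7836 × 10⁻⁴ s⁻².
N = √(1.7836 × 10⁻⁴) = 0.013355 rad s⁻¹, so T = 2π/N = 470.47 s = 7.8412 min ≈ 7.84 min.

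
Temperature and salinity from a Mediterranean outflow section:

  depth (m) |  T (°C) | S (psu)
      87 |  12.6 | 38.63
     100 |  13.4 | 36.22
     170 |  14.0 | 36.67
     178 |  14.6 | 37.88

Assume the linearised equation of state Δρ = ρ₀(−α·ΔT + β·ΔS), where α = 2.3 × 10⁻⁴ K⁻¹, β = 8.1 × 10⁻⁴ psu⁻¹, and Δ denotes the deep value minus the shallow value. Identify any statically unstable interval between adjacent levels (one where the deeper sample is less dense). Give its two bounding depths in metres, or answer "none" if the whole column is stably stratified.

Evaluate Δρ/ρ₀ = −αΔT + βΔS across each adjacent pair:
  87–100 m: −αΔT+βΔS = −(2.3 × 10⁻⁴)(+0.8)+(8.1 × 10⁻⁴)(-2.41) = -2.1 × 10⁻³ → UNSTABLE
  100–170 m: −αΔT+βΔS = −(2.3 × 10⁻⁴)(+0.6)+(8.1 × 10⁻⁴)(+0.45) = 2.3 × 10⁻⁴ → stable
  170–178 m: −αΔT+βΔS = −(2.3 × 10⁻⁴)(+0.6)+(8.1 × 10⁻⁴)(+1.21) = 8.4 × 10⁻⁴ → stable
The 87–100 m interval has Δρ < 0: lighter water underlies denser water.

87–100 m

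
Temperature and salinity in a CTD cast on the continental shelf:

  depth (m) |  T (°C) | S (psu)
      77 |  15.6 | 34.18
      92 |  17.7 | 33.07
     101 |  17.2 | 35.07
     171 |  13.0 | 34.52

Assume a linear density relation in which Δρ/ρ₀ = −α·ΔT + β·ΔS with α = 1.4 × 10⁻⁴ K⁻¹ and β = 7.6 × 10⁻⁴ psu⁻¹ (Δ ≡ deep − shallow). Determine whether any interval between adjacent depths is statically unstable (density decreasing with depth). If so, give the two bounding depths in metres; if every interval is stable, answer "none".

Evaluate Δρ/ρ₀ = −αΔT + βΔS across each adjacent pair:
  77–92 m: −αΔT+βΔS = −(1.4 × 10⁻⁴)(+2.1)+(7.6 × 10⁻⁴)(-1.11) = -1.1 × 10⁻³ → UNSTABLE
  92–101 m: −αΔT+βΔS = −(1.4 × 10⁻⁴)(-0.5)+(7.6 × 10⁻⁴)(+2.00) = 1.6 × 10⁻³ → stable
  101–171 m: −αΔT+βΔS = −(1.4 × 10⁻⁴)(-4.2)+(7.6 × 10⁻⁴)(-0.55) = 1.7 × 10⁻⁴ → stable
The 77–92 m interval has Δρ < 0: lighter water underlies denser water.

77–92 m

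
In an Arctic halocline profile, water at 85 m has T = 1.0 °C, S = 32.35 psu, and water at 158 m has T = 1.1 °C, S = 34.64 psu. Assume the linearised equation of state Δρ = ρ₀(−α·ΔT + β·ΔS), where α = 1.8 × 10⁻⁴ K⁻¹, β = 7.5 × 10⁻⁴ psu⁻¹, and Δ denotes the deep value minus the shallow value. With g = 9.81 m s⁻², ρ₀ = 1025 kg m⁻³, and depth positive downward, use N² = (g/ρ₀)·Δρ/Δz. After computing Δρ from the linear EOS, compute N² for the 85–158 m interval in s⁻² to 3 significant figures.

ΔT = +0.1 K, ΔS = +2.29 psu (deep − shallow).
Δρ/ρ₀ = −αΔT + βΔS = -1.80 × 10⁻⁵ + 1.7175 × 10⁻³ = 1.6995 × 10⁻³, so Δρ ≈ 1.742 kg m⁻³.
N² = (g/ρ₀)·Δρ/Δz = g·(Δρ/ρ₀)/Δz = 9.81 × 1.6995 × 10⁻³ / 73 = 2.2838 × 10⁻⁴ s⁻² ≈ 2.28 × 10⁻⁴ s⁻².

2.28 × 10⁻⁴ s⁻²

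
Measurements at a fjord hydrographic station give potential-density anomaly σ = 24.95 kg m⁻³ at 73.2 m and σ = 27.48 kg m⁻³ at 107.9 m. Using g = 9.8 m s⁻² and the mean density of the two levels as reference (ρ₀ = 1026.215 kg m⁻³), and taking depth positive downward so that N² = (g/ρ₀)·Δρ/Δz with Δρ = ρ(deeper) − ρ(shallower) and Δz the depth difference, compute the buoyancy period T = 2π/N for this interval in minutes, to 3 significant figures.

3.97 min

Δρ = 1027.48 − 1024.95 = 2.53 kg m⁻³ over Δz = 107.9 − 73.2 = 34.7 m.
N² = (9.8/1026.215) × (2.53/34.7) = 6.9627 × 10⁻⁴ s⁻².
N = √(6.9627 × 10⁻⁴) = 0.026387 rad s⁻¹, so T = 2π/N = 238.12 s = 3.9687 min ≈ 3.97 min.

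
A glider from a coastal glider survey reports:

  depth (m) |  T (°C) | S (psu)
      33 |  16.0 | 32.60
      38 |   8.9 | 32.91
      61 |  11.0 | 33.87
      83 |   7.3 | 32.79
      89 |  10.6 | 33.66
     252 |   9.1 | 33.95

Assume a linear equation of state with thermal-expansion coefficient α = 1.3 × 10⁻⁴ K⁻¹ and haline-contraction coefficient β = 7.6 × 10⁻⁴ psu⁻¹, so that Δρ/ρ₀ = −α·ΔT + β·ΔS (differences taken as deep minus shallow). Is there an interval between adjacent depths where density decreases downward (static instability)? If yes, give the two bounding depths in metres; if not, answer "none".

Evaluate Δρ/ρ₀ = −αΔT + βΔS across each adjacent pair:
  33–38 m: −αΔT+βΔS = −(1.3 × 10⁻⁴)(-7.1)+(7.6 × 10⁻⁴)(+0.31) = 1.2 × 10⁻³ → stable
  38–61 m: −αΔT+βΔS = −(1.3 × 10⁻⁴)(+2.1)+(7.6 × 10⁻⁴)(+0.96) = 4.6 × 10⁻⁴ → stable
  61–83 m: −αΔT+βΔS = −(1.3 × 10⁻⁴)(-3.7)+(7.6 × 10⁻⁴)(-1.08) = -3.4 × 10⁻⁴ → UNSTABLE
  83–89 m: −αΔT+βΔS = −(1.3 × 10⁻⁴)(+3.3)+(7.6 × 10⁻⁴)(+0.87) = 2.3 × 10⁻⁴ → stable
  89–252 m: −αΔT+βΔS = −(1.3 × 10⁻⁴)(-1.5)+(7.6 × 10⁻⁴)(+0.29) = 4.2 × 10⁻⁴ → stable
The 61–83 m interval has Δρ < 0: lighter water underlies denser water.

61–83 m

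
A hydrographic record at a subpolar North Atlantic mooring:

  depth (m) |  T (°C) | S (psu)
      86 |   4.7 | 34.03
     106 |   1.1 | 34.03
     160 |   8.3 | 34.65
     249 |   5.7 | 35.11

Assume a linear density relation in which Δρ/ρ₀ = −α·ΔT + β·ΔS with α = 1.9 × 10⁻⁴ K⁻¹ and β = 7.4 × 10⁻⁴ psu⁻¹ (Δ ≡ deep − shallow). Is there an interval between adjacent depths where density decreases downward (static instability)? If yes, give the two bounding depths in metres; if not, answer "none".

Evaluate Δρ/ρ₀ = −αΔT + βΔS across each adjacent pair:
  86–106 m: −αΔT+βΔS = −(1.9 × 10⁻⁴)(-3.6)+(7.4 × 10⁻⁴)(+0.00) = 6.8 × 10⁻⁴ → stable
  106–160 m: −αΔT+βΔS = −(1.9 × 10⁻⁴)(+7.2)+(7.4 × 10⁻⁴)(+0.62) = -9.1 × 10⁻⁴ → UNSTABLE
  160–249 m: −αΔT+βΔS = −(1.9 × 10⁻⁴)(-2.6)+(7.4 × 10⁻⁴)(+0.46) = 8.3 × 10⁻⁴ → stable
The 106–160 m interval has Δρ < 0: lighter water underlies denser water.

106–160 m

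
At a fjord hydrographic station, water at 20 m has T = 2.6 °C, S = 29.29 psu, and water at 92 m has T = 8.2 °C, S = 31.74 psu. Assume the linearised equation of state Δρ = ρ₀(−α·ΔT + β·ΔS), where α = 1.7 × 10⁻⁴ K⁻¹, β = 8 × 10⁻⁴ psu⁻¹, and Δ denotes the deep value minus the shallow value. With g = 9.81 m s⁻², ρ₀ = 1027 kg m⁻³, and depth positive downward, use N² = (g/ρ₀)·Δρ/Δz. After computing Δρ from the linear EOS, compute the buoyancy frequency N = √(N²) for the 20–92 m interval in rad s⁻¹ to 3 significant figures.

ΔT = +5.6 K, ΔS = +2.45 psu (deep − shallow).
Δρ/ρ₀ = −αΔT + βΔS = -9.52 × 10⁻⁴ + 1.96 × 10⁻³ = 1.008 × 10⁻³, so Δρ ≈ 1.035 kg m⁻³.
N² = (g/ρ₀)·Δρ/Δz = g·(Δρ/ρ₀)/Δz = 9.81 × 1.008 × 10⁻³ / 72 = 1.3734 × 10⁻⁴ s⁻².
N = √(1.3734 × 10⁻⁴) = 0.011719 rad s⁻¹ ≈ 0.0117 rad s⁻¹.

0.0117 rad s⁻¹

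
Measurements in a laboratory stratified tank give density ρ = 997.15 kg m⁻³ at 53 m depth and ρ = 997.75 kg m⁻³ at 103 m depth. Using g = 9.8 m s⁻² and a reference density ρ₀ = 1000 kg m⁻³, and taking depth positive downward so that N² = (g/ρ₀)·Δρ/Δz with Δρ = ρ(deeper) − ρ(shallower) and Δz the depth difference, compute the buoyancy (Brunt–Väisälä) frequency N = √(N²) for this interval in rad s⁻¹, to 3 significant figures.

0.0108 rad s⁻¹

Δρ = 997.75 − 997.15 = 0.60 kg m⁻³ over Δz = 103 − 53 = 50 m.
N² = (9.8/1000) × (0.60/50) = 1.1760 × 10⁻⁴ s⁻².
N = √(1.1760 × 10⁻⁴) = 0.010844 rad s⁻¹ ≈ 0.0108 rad s⁻¹.
N² > 0, so the interval is statically stable.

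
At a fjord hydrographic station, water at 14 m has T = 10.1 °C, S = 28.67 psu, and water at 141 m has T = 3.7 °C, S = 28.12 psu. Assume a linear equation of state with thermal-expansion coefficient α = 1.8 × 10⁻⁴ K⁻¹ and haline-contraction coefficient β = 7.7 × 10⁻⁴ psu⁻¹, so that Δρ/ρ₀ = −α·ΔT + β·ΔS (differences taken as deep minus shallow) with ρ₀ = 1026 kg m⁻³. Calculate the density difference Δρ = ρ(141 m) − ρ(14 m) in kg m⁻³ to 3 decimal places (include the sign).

ΔT = -6.4 K, ΔS = -0.55 psu (deep − shallow).
Δρ/ρ₀ = −(1.8 × 10⁻⁴)(-6.4) + (7.7 × 10⁻⁴)(-0.55) = 7.285 × 10⁻⁴.
Δρ = 1026 × (7.285 × 10⁻⁴) = +0.747 kg m⁻³.
Positive Δρ: denser below, stable.

+0.747 kg m⁻³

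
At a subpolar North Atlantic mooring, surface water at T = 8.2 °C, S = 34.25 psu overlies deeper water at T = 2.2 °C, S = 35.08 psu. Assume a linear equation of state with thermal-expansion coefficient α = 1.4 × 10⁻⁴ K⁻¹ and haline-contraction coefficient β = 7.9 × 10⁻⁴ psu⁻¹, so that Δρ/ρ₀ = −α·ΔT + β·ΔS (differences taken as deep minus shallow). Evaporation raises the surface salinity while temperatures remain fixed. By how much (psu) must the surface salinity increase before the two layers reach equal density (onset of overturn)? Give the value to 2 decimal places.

1.89 psu

Neutral buoyancy requires −α(T_deep − T_surf) + β(S_deep − S_surf′) = 0.
S_surf′ = S_deep − (α/β)·ΔT = 35.08 − (1.4 × 10⁻⁴/7.9 × 10⁻⁴)·(-6.0) = 36.1433 psu.
Increase required: 36.1433 − 34.25 = 1.8933 psu.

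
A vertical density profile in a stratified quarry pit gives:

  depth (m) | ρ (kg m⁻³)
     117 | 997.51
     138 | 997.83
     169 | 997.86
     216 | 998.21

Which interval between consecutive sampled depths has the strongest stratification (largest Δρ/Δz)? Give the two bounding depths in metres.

Compute the density gradient over each adjacent pair:
  117–138 m: Δρ/Δz = 0.32/21 = 0.015 kg m⁻⁴
  138–169 m: Δρ/Δz = 0.03/31 = 9.7 × 10⁻⁴ kg m⁻⁴
  169–216 m: Δρ/Δz = 0.35/47 = 7.4 × 10⁻³ kg m⁻⁴
The largest gradient is in the 117–138 m interval — the pycnocline.

117–138 m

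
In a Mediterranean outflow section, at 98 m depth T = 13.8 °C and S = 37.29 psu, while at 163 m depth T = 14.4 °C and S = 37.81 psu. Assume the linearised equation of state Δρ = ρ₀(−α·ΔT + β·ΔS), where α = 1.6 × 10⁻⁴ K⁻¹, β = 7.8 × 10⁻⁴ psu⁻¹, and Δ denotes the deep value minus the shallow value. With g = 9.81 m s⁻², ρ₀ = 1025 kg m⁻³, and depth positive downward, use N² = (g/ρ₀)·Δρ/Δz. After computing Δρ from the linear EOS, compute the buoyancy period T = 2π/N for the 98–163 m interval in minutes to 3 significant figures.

15.3 min

ΔT = +0.6 K, ΔS = +0.52 psu (deep − shallow).
Δρ/ρ₀ = −αΔT + βΔS = -9.60 × 10⁻⁵ + 4.056 × 10⁻⁴ = 3.096 × 10⁻⁴, so Δρ ≈ 0.3173 kg m⁻³.
N² = (g/ρ₀)·Δρ/Δz = g·(Δρ/ρ₀)/Δz = 9.81 × 3.096 × 10⁻⁴ / 65 = 4.6726 × 10⁻⁵ s⁻².
N = √(4.6726 × 10⁻⁵) = 6.8356 × 10⁻³ rad s⁻¹ → T = 2π/N = 919.19 s = 15.320 min ≈ 15.3 min.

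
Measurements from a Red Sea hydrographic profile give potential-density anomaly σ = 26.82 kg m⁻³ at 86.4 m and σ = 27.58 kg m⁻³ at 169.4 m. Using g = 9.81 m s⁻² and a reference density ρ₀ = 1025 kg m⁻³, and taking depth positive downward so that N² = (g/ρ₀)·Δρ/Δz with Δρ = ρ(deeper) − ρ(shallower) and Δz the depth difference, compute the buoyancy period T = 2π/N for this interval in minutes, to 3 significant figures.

Δρ = 1027.58 − 1026.82 = 0.76 kg m⁻³ over Δz = 169.4 − 86.4 = 83 m.
N² = (9.81/1025) × (0.76/83) = 8.7636 × 10⁻⁵ s⁻².
N = √(8.7636 × 10⁻⁵) = 9.3614 × 10⁻³ rad s⁻¹, so T = 2π/N = 671.18 s = 11.186 min ≈ 11.2 min.

11.2 min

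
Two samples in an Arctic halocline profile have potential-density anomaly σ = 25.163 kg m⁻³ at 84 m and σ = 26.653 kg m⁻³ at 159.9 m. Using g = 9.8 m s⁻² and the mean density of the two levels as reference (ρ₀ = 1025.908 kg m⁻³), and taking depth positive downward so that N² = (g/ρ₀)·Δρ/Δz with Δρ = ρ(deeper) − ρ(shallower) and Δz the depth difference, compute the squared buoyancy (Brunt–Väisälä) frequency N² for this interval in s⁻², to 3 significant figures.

Δρ = 1026.653 − 1025.163 = 1.490 kg m⁻³ over Δz = 159.9 − 84 = 75.9 m.
N² = (9.8/1025.908) × (1.490/75.9) = 1.8753 × 10⁻⁴ s⁻² ≈ 1.88 × 10⁻⁴ s⁻².

1.88 × 10⁻⁴ s⁻²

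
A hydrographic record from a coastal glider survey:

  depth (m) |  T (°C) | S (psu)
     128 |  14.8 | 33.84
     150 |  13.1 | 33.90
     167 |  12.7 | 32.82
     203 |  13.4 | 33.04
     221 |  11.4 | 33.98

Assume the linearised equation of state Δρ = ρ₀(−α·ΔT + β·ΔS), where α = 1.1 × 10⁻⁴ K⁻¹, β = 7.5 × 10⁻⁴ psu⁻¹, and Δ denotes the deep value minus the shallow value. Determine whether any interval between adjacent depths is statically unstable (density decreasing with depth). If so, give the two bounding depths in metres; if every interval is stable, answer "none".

Evaluate Δρ/ρ₀ = −αΔT + βΔS across each adjacent pair:
  128–150 m: −αΔT+βΔS = −(1.1 × 10⁻⁴)(-1.7)+(7.5 × 10⁻⁴)(+0.06) = 2.3 × 10⁻⁴ → stable
  150–167 m: −αΔT+βΔS = −(1.1 × 10⁻⁴)(-0.4)+(7.5 × 10⁻⁴)(-1.08) = -7.7 × 10⁻⁴ → UNSTABLE
  167–203 m: −αΔT+βΔS = −(1.1 × 10⁻⁴)(+0.7)+(7.5 × 10⁻⁴)(+0.22) = 8.8 × 10⁻⁵ → stable
  203–221 m: −αΔT+βΔS = −(1.1 × 10⁻⁴)(-2.0)+(7.5 × 10⁻⁴)(+0.94) = 9.3 × 10⁻⁴ → stable
The 150–167 m interval has Δρ < 0: lighter water underlies denser water.

150–167 m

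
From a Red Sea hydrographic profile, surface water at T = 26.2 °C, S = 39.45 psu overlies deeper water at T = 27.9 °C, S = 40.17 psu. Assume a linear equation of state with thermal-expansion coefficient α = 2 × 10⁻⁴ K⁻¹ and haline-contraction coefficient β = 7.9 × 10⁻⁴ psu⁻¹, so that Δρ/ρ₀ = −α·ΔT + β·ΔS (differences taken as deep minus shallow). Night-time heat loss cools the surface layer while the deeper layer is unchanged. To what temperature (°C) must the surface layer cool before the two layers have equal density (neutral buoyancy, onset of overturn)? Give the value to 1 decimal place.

25.1 °C

Neutral buoyancy requires Δρ = 0, i.e. −α(T_deep − T_surf′) + β(S_deep − S_surf) = 0.
T_surf′ = T_deep − (β/α)·ΔS = 27.9 − (7.9 × 10⁻⁴/2 × 10⁻⁴)·(+0.72) = 25.056 °C.
Cooling required: 26.2 − (25.056) = 1.144 °C.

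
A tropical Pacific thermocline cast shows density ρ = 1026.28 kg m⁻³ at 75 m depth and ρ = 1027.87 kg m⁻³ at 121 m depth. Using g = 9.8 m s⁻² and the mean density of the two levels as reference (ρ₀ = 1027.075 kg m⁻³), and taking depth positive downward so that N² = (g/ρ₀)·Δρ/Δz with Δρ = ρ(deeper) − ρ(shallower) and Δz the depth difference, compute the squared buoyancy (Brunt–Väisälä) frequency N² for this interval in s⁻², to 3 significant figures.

Δρ = 1027.87 − 1026.28 = 1.59 kg m⁻³ over Δz = 121 − 75 = 46 m.
N² = (9.8/1027.075) × (1.59/46) = 3.2981 × 10⁻⁴ s⁻² ≈ 3.30 × 10⁻⁴ s⁻².

3.30 × 10⁻⁴ s⁻²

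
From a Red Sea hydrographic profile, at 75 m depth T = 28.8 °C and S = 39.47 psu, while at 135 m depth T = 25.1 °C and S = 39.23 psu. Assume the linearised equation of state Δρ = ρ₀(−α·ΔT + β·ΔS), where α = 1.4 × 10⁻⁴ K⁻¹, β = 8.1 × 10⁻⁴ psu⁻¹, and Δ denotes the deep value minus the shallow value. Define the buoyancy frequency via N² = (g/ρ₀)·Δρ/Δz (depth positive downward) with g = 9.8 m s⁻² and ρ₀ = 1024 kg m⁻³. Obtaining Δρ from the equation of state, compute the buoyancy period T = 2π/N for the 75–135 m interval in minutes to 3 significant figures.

14.4 min

ΔT = -3.7 K, ΔS = -0.24 psu (deep − shallow).
Δρ/ρ₀ = −αΔT + βΔS = 5.18 × 10⁻⁴ − 1.944 × 10⁻⁴ = 3.236 × 10⁻⁴, so Δρ ≈ 0.3314 kg m⁻³.
N² = (g/ρ₀)·Δρ/Δz = g·(Δρ/ρ₀)/Δz = 9.8 × 3.236 × 10⁻⁴ / 60 = 5.2855 × 10⁻⁵ s⁻².
N = √(5.2855 × 10⁻⁵) = 7.2701 × 10⁻³ rad s⁻¹ → T = 2π/N = 864.25 s = 14.404 min ≈ 14.4 min.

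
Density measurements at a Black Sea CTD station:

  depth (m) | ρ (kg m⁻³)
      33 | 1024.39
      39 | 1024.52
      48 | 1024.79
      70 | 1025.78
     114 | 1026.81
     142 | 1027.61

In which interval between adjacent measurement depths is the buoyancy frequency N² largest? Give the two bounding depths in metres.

Compute the density gradient over each adjacent pair:
  33–39 m: Δρ/Δz = 0.13/6 = 0.022 kg m⁻⁴
  39–48 m: Δρ/Δz = 0.27/9 = 0.030 kg m⁻⁴
  48–70 m: Δρ/Δz = 0.99/22 = 0.045 kg m⁻⁴
  70–114 m: Δρ/Δz = 1.03/44 = 0.023 kg m⁻⁴
  114–142 m: Δρ/Δz = 0.80/28 = 0.029 kg m⁻⁴
The largest gradient is in the 48–70 m interval — the pycnocline.

48–70 m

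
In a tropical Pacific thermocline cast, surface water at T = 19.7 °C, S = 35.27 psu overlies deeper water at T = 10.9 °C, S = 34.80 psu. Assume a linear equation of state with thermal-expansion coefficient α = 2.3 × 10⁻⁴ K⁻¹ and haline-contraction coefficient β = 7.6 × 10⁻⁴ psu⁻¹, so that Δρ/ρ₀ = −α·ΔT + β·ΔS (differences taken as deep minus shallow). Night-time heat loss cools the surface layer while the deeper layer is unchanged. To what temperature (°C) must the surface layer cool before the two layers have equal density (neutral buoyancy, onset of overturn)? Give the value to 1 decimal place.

12.5 °C

Neutral buoyancy requires Δρ = 0, i.e. −α(T_deep − T_surf′) + β(S_deep − S_surf) = 0.
T_surf′ = T_deep − (β/α)·ΔS = 10.9 − (7.6 × 10⁻⁴/2.3 × 10⁻⁴)·(-0.47) = 12.453 °C.
Cooling required: 19.7 − (12.453) = 7.247 °C.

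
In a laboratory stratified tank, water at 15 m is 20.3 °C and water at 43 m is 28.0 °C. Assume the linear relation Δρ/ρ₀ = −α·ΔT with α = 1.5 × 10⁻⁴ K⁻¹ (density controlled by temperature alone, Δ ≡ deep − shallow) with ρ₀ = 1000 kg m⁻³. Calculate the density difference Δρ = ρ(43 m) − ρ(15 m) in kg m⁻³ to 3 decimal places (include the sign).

ΔT = +7.7 K, Δρ/ρ₀ = −αΔT = -1.155 × 10⁻³.
Δρ = 1000 × (-1.155 × 10⁻³) = -1.155 kg m⁻³.
Negative Δρ: lighter below, statically unstable.

-1.155 kg m⁻³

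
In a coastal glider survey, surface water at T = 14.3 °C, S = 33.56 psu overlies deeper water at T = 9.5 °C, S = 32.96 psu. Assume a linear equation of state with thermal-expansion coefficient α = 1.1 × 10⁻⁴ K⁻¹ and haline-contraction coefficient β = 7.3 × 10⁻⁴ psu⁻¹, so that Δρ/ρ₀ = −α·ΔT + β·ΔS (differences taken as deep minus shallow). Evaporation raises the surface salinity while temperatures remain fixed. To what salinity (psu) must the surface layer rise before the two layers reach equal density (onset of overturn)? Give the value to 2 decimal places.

33.68 psu

Neutral buoyancy requires −α(T_deep − T_surf) + β(S_deep − S_surf′) = 0.
S_surf′ = S_deep − (α/β)·ΔT = 32.96 − (1.1 × 10⁻⁴/7.3 × 10⁻⁴)·(-4.8) = 33.6833 psu.
Increase required: 33.6833 − 33.56 = 0.1233 psu.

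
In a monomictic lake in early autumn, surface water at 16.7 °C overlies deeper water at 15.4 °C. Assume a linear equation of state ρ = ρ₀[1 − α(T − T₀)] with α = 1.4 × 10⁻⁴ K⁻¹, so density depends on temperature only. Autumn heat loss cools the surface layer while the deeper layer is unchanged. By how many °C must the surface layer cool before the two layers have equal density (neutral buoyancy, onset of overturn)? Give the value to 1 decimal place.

1.3 °C

With temperature the only control, equal density requires T_surf′ = T_deep.
T_surf′ = 15.4 °C.
Cooling required: 16.7 − 15.4 = 1.3 °C.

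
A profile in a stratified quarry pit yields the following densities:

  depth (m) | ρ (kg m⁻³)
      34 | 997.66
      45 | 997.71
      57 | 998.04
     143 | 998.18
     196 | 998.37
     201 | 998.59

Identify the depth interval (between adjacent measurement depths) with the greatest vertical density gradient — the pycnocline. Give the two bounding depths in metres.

196–201 m

Compute the density gradient over each adjacent pair:
  34–45 m: Δρ/Δz = 0.05/11 = 4.5 × 10⁻³ kg m⁻⁴
  45–57 m: Δρ/Δz = 0.33/12 = 0.028 kg m⁻⁴
  57–143 m: Δρ/Δz = 0.14/86 = 1.6 × 10⁻³ kg m⁻⁴
  143–196 m: Δρ/Δz = 0.19/53 = 3.6 × 10⁻³ kg m⁻⁴
  196–201 m: Δρ/Δz = 0.22/5 = 0.044 kg m⁻⁴
The largest gradient is in the 196–201 m interval — the pycnocline.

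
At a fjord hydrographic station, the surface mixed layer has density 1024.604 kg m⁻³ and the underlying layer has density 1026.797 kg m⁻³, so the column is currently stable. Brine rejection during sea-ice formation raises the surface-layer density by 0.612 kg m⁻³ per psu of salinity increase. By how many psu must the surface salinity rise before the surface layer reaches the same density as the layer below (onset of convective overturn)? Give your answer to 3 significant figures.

Density deficit of the surface layer: 1026.797 − 1024.604 = 2.193 kg m⁻³.
Required change = 2.193 / 0.612 = 3.58 psu.

3.58 psu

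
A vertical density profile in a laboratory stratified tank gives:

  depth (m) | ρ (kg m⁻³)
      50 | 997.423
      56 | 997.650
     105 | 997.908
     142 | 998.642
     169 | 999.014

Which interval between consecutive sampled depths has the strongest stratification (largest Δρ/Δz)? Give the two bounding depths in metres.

Compute the density gradient over each adjacent pair:
  50–56 m: Δρ/Δz = 0.227/6 = 0.038 kg m⁻⁴
  56–105 m: Δρ/Δz = 0.258/49 = 5.3 × 10⁻³ kg m⁻⁴
  105–142 m: Δρ/Δz = 0.734/37 = 0.020 kg m⁻⁴
  142–169 m: Δρ/Δz = 0.372/27 = 0.014 kg m⁻⁴
The largest gradient is in the 50–56 m interval — the pycnocline.

50–56 m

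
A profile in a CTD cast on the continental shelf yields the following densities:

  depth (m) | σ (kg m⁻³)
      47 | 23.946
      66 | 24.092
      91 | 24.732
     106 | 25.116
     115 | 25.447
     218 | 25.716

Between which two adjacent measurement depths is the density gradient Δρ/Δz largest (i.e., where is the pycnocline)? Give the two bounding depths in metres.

106–115 m

Compute the density gradient over each adjacent pair:
  47–66 m: Δρ/Δz = 0.146/19 = 7.7 × 10⁻³ kg m⁻⁴
  66–91 m: Δρ/Δz = 0.640/25 = 0.026 kg m⁻⁴
  91–106 m: Δρ/Δz = 0.384/15 = 0.026 kg m⁻⁴
  106–115 m: Δρ/Δz = 0.331/9 = 0.037 kg m⁻⁴
  115–218 m: Δρ/Δz = 0.269/103 = 2.6 × 10⁻³ kg m⁻⁴
The largest gradient is in the 106–115 m interval — the pycnocline.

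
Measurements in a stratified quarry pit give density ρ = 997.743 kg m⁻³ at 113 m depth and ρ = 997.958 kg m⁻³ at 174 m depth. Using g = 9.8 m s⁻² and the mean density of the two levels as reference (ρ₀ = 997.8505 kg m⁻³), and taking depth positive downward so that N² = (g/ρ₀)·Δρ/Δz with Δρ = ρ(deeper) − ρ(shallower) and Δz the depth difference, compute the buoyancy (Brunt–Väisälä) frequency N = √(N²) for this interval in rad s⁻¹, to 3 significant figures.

5.88 × 10⁻³ rad s⁻¹

Δρ = 997.958 − 997.743 = 0.215 kg m⁻³ over Δz = 174 − 113 = 61 m.
N² = (9.8/997.8505) × (0.215/61) = 3.4615 × 10⁻⁵ s⁻².
N = √(3.4615 × 10⁻⁵) = 5.8835 × 10⁻³ rad s⁻¹ ≈ 5.88 × 10⁻³ rad s⁻¹.
N² > 0, so the interval is statically stable.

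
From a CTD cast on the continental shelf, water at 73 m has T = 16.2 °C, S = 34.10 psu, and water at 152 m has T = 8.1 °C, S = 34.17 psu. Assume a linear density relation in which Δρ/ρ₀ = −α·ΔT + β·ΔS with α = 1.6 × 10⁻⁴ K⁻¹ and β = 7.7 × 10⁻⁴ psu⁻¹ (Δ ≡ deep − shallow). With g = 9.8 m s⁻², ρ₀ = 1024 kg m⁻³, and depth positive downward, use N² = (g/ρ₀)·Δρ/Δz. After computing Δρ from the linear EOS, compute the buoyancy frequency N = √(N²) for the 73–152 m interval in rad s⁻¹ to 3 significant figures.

ΔT = -8.1 K, ΔS = +0.07 psu (deep − shallow).
Δρ/ρ₀ = −αΔT + βΔS = 1.296 × 10⁻³ + 5.39 × 10⁻⁵ = 1.3499 × 10⁻³, so Δρ ≈ 1.382 kg m⁻³.
N² = (g/ρ₀)·Δρ/Δz = g·(Δρ/ρ₀)/Δz = 9.8 × 1.3499 × 10⁻³ / 79 = 1.6746 × 10⁻⁴ s⁻².
N = √(1.6746 × 10⁻⁴) = 0.012941 rad s⁻¹ ≈ 0.0129 rad s⁻¹.

0.0129 rad s⁻¹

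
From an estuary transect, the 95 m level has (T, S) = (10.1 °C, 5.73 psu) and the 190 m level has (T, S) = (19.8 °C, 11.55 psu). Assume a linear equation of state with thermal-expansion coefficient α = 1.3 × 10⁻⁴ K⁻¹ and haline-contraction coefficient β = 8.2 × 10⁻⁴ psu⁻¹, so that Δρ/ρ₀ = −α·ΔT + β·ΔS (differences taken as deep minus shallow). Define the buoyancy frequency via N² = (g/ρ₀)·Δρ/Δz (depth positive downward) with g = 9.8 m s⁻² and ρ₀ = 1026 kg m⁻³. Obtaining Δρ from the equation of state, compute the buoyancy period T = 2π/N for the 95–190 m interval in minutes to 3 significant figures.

5.50 min

ΔT = +9.7 K, ΔS = +5.82 psu (deep − shallow).
Δρ/ρ₀ = −αΔT + βΔS = -1.261 × 10⁻³ + 4.7724 × 10⁻³ = 3.5114 × 10⁻³, so Δρ ≈ 3.603 kg m⁻³.
N² = (g/ρ₀)·Δρ/Δz = g·(Δρ/ρ₀)/Δz = 9.8 × 3.5114 × 10⁻³ / 95 = 3.6223 × 10⁻⁴ s⁻².
N = √(3.6223 × 10⁻⁴) = 0.019032 rad s⁻¹ → T = 2π/N = 330.14 s = 5.5023 min ≈ 5.50 min.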